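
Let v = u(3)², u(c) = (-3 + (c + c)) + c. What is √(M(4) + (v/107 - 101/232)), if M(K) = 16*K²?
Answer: √39423546734/12412 ≈ 15.997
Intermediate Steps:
u(c) = -3 + 3*c (u(c) = (-3 + 2*c) + c = -3 + 3*c)
v = 36 (v = (-3 + 3*3)² = (-3 + 9)² = 6² = 36)
√(M(4) + (v/107 - 101/232)) = √(16*4² + (36/107 - 101/232)) = √(16*16 + (36*(1/107) - 101*1/232)) = √(256 + (36/107 - 101/232)) = √(256 - 2455/24824) = √(6352489/24824) = √39423546734/12412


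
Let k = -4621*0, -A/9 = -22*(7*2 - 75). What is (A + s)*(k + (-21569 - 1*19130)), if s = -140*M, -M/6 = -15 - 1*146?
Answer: 5995695282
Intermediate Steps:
M = 966 (M = -6*(-15 - 1*146) = -6*(-15 - 146) = -6*(-161) = 966)
A = -12078 (A = -(-198)*(7*2 - 75) = -(-198)*(14 - 75) = -(-198)*(-61) = -9*1342 = -12078)
s = -135240 (s = -140*966 = -135240)
k = 0
(A + s)*(k + (-21569 - 1*19130)) = (-12078 - 135240)*(0 + (-21569 - 1*19130)) = -147318*(0 + (-21569 - 19130)) = -147318*(0 - 40699) = -147318*(-40699) = 5995695282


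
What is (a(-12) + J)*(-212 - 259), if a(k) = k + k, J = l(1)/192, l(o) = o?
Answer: 723299/64 ≈ 11302.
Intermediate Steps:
J = 1/192 ≈ 0.0052083
a(k) = 2*k
(a(-12) + J)*(-212 - 259) = (2*(-12) + 1/192)*(-212 - 259) = (-24 + 1/192)*(-471) = -4607/192*(-471) = 723299/64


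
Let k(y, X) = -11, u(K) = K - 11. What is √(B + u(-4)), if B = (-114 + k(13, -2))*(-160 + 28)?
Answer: √16485 ≈ 128.39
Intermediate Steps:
u(K) = -11 + K
B = 16500 (B = (-114 - 11)*(-160 + 28) = -125*(-132) = 16500)
√(B + u(-4)) = √(16500 + (-11 - 4)) = √(16500 - 15) = √16485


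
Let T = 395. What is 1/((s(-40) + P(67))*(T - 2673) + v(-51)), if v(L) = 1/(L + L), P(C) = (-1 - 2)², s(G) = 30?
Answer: -102/9061885 ≈ -1.1256e-5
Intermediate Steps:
P(C) = 9 (P(C) = (-3)² = 9)
v(L) = 1/(2*L)
1/((s(-40) + P(67))*(T - 2673) + v(-51)) = 1/((30 + 9)*(395 - 2673) + (½)/(-51)) = 1/(39*(-2278) + (½)*(-1/51)) = 1/(-88842 - 1/102) = 1/(-9061885/102) = -102/9061885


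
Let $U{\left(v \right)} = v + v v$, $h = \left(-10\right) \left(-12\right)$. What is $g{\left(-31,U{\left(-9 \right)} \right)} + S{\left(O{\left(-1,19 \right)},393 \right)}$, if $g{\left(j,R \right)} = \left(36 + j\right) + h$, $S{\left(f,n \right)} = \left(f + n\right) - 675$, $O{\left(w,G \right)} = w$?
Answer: $-158$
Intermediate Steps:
$S{\left(f,n \right)} = -675 + f + n$
$h = 120$
$U{\left(v \right)} = v + v^{2}$
$g{\left(j,R \right)} = 156 + j$ ($g{\left(j,R \right)} = \left(36 + j\right) + 120 = 156 + j$)
$g{\left(-31,U{\left(-9 \right)} \right)} + S{\left(O{\left(-1,19 \right)},393 \right)} = \left(156 - 31\right) - 283 = 125 - 283 = -158$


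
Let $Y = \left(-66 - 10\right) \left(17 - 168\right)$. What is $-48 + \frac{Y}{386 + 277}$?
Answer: $- \frac{20348}{663} \approx -30.691$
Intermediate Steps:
$Y = 11476$ ($Y = \left(-76\right) \left(-151\right) = 11476$)
$-48 + \frac{Y}{386 + 277} = -48 + \frac{1}{386 + 277} \cdot 11476 = -48 + \frac{1}{663} \cdot 11476 = -48 + \frac{11476}{663} = - \frac{20348}{663}$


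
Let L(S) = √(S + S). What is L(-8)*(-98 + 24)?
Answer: -296*I ≈ -296.0*I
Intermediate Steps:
L(S) = √2*√S (L(S) = √(2*S) = √2*√S)
L(-8)*(-98 + 24) = (√2*√(-8))*(-98 + 24) = (√2*(2*I*√2))*(-74) = (4*I)*(-74) = -296*I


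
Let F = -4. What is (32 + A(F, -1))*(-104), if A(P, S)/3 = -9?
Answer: -520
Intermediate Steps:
A(P, S) = -27 (A(P, S) = 3*(-9) = -27)
(32 + A(F, -1))*(-104) = (32 - 27)*(-104) = 5*(-104) = -520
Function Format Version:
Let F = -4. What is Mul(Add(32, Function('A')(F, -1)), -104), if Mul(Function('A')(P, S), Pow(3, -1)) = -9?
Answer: -520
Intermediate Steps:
Function('A')(P, S) = -27 (Function('A')(P, S) = Mul(3, -9) = -27)
Mul(Add(32, Function('A')(F, -1)), -104) = Mul(Add(32, -27), -104) = Mul(5, -104) = -520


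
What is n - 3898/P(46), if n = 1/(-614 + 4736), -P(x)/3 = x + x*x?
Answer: 2679007/4455882 ≈ 0.60123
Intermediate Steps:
P(x) = -3*x - 3*x**2 (P(x) = -3*(x + x*x) = -3*(x + x**2) = -3*x - 3*x**2)
n = 1/4122 ≈ 0.00024260
n - 3898/P(46) = 1/4122 - 3898*(-1/(138*(1 + 46))) = 1/4122 - 3898/((-3*46*47)) = 1/4122 - 3898/(-6486) = 1/4122 - 3898*(-1/6486) = 1/4122 + 1949/3243 = 2679007/4455882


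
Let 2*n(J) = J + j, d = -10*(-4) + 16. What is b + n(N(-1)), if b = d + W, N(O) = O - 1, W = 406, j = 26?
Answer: 474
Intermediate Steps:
N(O) = -1 + O
d = 56 (d = 40 + 16 = 56)
b = 462 (b = 56 + 406 = 462)
n(J) = 13 + J/2 (n(J) = (J + 26)/2 = (26 + J)/2 = 13 + J/2)
b + n(N(-1)) = 462 + (13 + (-1 - 1)/2) = 462 + (13 + (½)*(-2)) = 462 + (13 - 1) = 462 + 12 = 474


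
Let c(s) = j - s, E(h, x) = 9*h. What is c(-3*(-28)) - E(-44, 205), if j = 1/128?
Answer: 39937/128 ≈ 312.01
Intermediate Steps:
j = 1/128 ≈ 0.0078125
c(s) = 1/128 - s
c(-3*(-28)) - E(-44, 205) = (1/128 - (-3)*(-28)) - 9*(-44) = (1/128 - 1*84) - 1*(-396) = (1/128 - 84) + 396 = -10751/128 + 396 = 39937/128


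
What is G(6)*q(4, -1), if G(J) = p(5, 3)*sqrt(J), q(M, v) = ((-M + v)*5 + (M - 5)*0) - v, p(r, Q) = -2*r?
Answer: 240*sqrt(6) ≈ 587.88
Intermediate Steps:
q(M, v) = -5*M + 4*v (q(M, v) = ((v - M)*5 + (-5 + M)*0) - v = ((-5*M + 5*v) + 0) - v = (-5*M + 5*v) - v = -5*M + 4*v)
G(J) = -10*sqrt(J) (G(J) = (-2*5)*sqrt(J) = -10*sqrt(J))
G(6)*q(4, -1) = (-10*sqrt(6))*(-5*4 + 4*(-1)) = (-10*sqrt(6))*(-20 - 4) = -10*sqrt(6)*(-24) = 240*sqrt(6)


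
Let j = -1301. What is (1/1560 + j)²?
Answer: 4119109734481/2433600 ≈ 1.6926e+6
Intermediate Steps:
(1/1560 + j)² = (1/1560 - 1301)² = (-2029559/1560)² = 4119109734481/2433600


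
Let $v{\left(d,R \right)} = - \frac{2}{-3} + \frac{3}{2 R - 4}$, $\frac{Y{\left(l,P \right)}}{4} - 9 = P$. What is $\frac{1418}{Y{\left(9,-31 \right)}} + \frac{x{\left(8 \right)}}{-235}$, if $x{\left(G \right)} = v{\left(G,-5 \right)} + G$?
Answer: $- \frac{701345}{43428} \approx -16.15$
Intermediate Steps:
$Y{\left(l,P \right)} = 36 + 4 P$
$v{\left(d,R \right)} = \frac{2}{3} + \frac{3}{-4 + 2 R}$ ($v{\left(d,R \right)} = \left(-2\right) \left(- \frac{1}{3}\right) + \frac{3}{-4 + 2 R} = \frac{2}{3} + \frac{3}{-4 + 2 R}$)
$x{\left(G \right)} = \frac{19}{42} + G$ ($x{\left(G \right)} = \frac{1 + 4 \left(-5\right)}{6 \left(-2 - 5\right)} + G = \frac{1 - 20}{6 \left(-7\right)} + G = \frac{1}{6} \left(- \frac{1}{7}\right) \left(-19\right) + G = \frac{19}{42} + G$)
$\frac{1418}{Y{\left(9,-31 \right)}} + \frac{x{\left(8 \right)}}{-235} = \frac{1418}{36 + 4 \left(-31\right)} + \frac{\frac{19}{42} + 8}{-235} = \frac{1418}{36 - 124} + \frac{355}{42} \left(- \frac{1}{235}\right) = \frac{1418}{-88} - \frac{71}{1974} = 1418 \left(- \frac{1}{88}\right) - \frac{71}{1974} = - \frac{709}{44} - \frac{71}{1974} = - \frac{701345}{43428}$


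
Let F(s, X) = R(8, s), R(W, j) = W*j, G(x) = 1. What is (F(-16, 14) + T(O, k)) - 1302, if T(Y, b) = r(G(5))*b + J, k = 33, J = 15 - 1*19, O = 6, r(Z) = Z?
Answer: -1401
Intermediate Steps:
J = -4 (J = 15 - 19 = -4)
F(s, X) = 8*s
T(Y, b) = -4 + b (T(Y, b) = 1*b - 4 = b - 4 = -4 + b)
(F(-16, 14) + T(O, k)) - 1302 = (8*(-16) + (-4 + 33)) - 1302 = (-128 + 29) - 1302 = -99 - 1302 = -1401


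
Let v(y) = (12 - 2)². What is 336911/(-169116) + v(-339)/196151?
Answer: -66068517961/33172272516 ≈ -1.9917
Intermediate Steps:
v(y) = 100 (v(y) = 10² = 100)
336911/(-169116) + v(-339)/196151 = 336911/(-169116) + 100/196151 = 336911*(-1/169116) + 100*(1/196151) = -336911/169116 + 100/196151 = -66068517961/33172272516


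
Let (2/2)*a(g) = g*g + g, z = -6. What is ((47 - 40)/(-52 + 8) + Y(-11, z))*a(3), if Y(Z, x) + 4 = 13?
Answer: 1167/11 ≈ 106.09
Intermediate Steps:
a(g) = g + g**2 (a(g) = g*g + g = g**2 + g = g + g**2)
Y(Z, x) = 9 (Y(Z, x) = -4 + 13 = 9)
((47 - 40)/(-52 + 8) + Y(-11, z))*a(3) = ((47 - 40)/(-52 + 8) + 9)*(3*(1 + 3)) = (7/(-44) + 9)*(3*4) = (7*(-1/44) + 9)*12 = (-7/44 + 9)*12 = (389/44)*12 = 1167/11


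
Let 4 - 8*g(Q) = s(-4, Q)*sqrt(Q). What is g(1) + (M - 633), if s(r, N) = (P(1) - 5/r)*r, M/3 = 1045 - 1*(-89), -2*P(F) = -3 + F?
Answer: 22165/8 ≈ 2770.6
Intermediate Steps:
P(F) = 3/2 - F/2 (P(F) = -(-3 + F)/2 = 3/2 - F/2)
M = 3402 (M = 3*(1045 - 1*(-89)) = 3*(1045 + 89) = 3*1134 = 3402)
s(r, N) = r*(1 - 5/r) (s(r, N) = ((3/2 - 1/2*1) - 5/r)*r = ((3/2 - 1/2) - 5/r)*r = (1 - 5/r)*r = r*(1 - 5/r))
g(Q) = 1/2 + 9*sqrt(Q)/8 (g(Q) = 1/2 - (-5 - 4)*sqrt(Q)/8 = 1/2 - (-9)*sqrt(Q)/8 = 1/2 + 9*sqrt(Q)/8)
g(1) + (M - 633) = (1/2 + 9*sqrt(1)/8) + (3402 - 633) = (1/2 + (9/8)*1) + 2769 = (1/2 + 9/8) + 2769 = 13/8 + 2769 = 22165/8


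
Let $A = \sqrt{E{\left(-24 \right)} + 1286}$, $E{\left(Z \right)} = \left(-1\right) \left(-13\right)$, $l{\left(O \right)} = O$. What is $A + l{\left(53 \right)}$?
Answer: $53 + \sqrt{1299} \approx 89.042$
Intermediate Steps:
$E{\left(Z \right)} = 13$
$A = \sqrt{1299}$ ($A = \sqrt{13 + 1286} = \sqrt{1299} \approx 36.042$)
$A + l{\left(53 \right)} = \sqrt{1299} + 53 = 53 + \sqrt{1299}$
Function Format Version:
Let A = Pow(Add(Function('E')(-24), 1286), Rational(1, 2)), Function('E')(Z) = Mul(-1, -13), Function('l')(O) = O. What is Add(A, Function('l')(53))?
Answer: Add(53, Pow(1299, Rational(1, 2))) ≈ 89.042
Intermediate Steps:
Function('E')(Z) = 13
A = Pow(1299, Rational(1, 2)) (A = Pow(Add(13, 1286), Rational(1, 2)) = Pow(1299, Rational(1, 2)) ≈ 36.042)
Add(A, Function('l')(53)) = Add(Pow(1299, Rational(1, 2)), 53) = Add(53, Pow(1299, Rational(1, 2)))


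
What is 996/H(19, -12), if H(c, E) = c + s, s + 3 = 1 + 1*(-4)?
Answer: 996/13 ≈ 76.615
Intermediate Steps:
s = -6 (s = -3 + (1 + 1*(-4)) = -3 + (1 - 4) = -3 - 3 = -6)
H(c, E) = -6 + c (H(c, E) = c - 6 = -6 + c)
996/H(19, -12) = 996/(-6 + 19) = 996/13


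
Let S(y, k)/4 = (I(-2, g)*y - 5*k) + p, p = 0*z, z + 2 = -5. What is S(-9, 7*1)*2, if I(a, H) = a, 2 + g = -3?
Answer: -136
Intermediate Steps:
z = -7 (z = -2 - 5 = -7)
g = -5 (g = -2 - 3 = -5)
p = 0 (p = 0*(-7) = 0)
S(y, k) = -20*k - 8*y (S(y, k) = 4*((-2*y - 5*k) + 0) = 4*((-5*k - 2*y) + 0) = 4*(-5*k - 2*y) = -20*k - 8*y)
S(-9, 7*1)*2 = (-140 - 8*(-9))*2 = (-20*7 + 72)*2 = (-140 + 72)*2 = -68*2 = -136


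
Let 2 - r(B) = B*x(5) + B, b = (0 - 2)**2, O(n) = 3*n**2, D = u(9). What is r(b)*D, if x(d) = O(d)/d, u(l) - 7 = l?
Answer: -992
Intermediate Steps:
u(l) = 7 + l
D = 16 (D = 7 + 9 = 16)
b = 4 (b = (-2)**2 = 4)
x(d) = 3*d (x(d) = (3*d**2)/d = 3*d)
r(B) = 2 - 16*B (r(B) = 2 - (B*(3*5) + B) = 2 - (B*15 + B) = 2 - (15*B + B) = 2 - 16*B)
r(b)*D = (2 - 16*4)*16 = (2 - 64)*16 = -62*16 = -992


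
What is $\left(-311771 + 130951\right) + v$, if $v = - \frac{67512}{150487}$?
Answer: $- \frac{27211126852}{150487} \approx -1.8082 \cdot 10^{5}$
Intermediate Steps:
$v = - \frac{67512}{150487}$ ($v = \left(-67512\right) \frac{1}{150487} = - \frac{67512}{150487} \approx -0.44862$)
$\left(-311771 + 130951\right) + v = \left(-311771 + 130951\right) - \frac{67512}{150487} = -180820 - \frac{67512}{150487} = - \frac{27211126852}{150487}$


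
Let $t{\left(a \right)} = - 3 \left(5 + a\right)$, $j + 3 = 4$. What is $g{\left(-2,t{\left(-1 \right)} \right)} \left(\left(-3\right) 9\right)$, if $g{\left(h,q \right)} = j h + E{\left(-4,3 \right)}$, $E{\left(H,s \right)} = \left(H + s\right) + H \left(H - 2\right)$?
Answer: $-567$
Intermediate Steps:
$j = 1$ ($j = -3 + 4 = 1$)
$t{\left(a \right)} = -15 - 3 a$
$E{\left(H,s \right)} = H + s + H \left(-2 + H\right)$ ($E{\left(H,s \right)} = \left(H + s\right) + H \left(-2 + H\right) = H + s + H \left(-2 + H\right)$)
$g{\left(h,q \right)} = 23 + h$ ($g{\left(h,q \right)} = 1 h + \left(3 + \left(-4\right)^{2} - -4\right) = h + \left(3 + 16 + 4\right) = h + 23 = 23 + h$)
$g{\left(-2,t{\left(-1 \right)} \right)} \left(\left(-3\right) 9\right) = \left(23 - 2\right) \left(\left(-3\right) 9\right) = 21 \left(-27\right) = -567$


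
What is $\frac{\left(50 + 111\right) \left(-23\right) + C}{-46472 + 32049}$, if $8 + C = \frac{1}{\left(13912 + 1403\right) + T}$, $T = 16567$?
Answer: $\frac{118314101}{459834086} \approx 0.2573$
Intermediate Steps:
$C = - \frac{255055}{31882}$ ($C = -8 + \frac{1}{\left(13912 + 1403\right) + 16567} = -8 + \frac{1}{15315 + 16567} = -8 + \frac{1}{31882} = - \frac{255055}{31882} \approx -8.0$)
$\frac{\left(50 + 111\right) \left(-23\right) + C}{-46472 + 32049} = \frac{\left(50 + 111\right) \left(-23\right) - \frac{255055}{31882}}{-46472 + 32049} = \frac{161 \left(-23\right) - \frac{255055}{31882}}{-14423} = \left(-3703 - \frac{255055}{31882}\right) \left(- \frac{1}{14423}\right) = \left(- \frac{118314101}{31882}\right) \left(- \frac{1}{14423}\right) = \frac{118314101}{459834086}$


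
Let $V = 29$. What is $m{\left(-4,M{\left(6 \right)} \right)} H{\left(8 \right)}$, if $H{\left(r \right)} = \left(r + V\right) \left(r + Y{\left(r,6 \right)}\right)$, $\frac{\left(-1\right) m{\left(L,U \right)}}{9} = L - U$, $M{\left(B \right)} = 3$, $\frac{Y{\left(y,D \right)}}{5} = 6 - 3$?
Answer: $53613$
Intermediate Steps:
$Y{\left(y,D \right)} = 15$ ($Y{\left(y,D \right)} = 5 \left(6 - 3\right) = 5 \cdot 3 = 15$)
$m{\left(L,U \right)} = - 9 L + 9 U$ ($m{\left(L,U \right)} = - 9 \left(L - U\right) = - 9 L + 9 U$)
$H{\left(r \right)} = \left(15 + r\right) \left(29 + r\right)$ ($H{\left(r \right)} = \left(r + 29\right) \left(r + 15\right) = \left(29 + r\right) \left(15 + r\right) = \left(15 + r\right) \left(29 + r\right)$)
$m{\left(-4,M{\left(6 \right)} \right)} H{\left(8 \right)} = \left(\left(-9\right) \left(-4\right) + 9 \cdot 3\right) \left(435 + 8^{2} + 44 \cdot 8\right) = \left(36 + 27\right) \left(435 + 64 + 352\right) = 63 \cdot 851 = 53613$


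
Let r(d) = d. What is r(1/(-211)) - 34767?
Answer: -7335838/211 ≈ -34767.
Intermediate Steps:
r(1/(-211)) - 34767 = 1/(-211) - 34767 = -1/211 - 34767 = -7335838/211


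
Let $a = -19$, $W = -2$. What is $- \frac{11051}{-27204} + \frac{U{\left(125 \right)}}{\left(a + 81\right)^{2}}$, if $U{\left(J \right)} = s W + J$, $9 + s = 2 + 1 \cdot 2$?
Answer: $\frac{5769073}{13071522} \approx 0.44135$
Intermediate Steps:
$s = -5$ ($s = -9 + \left(2 + 1 \cdot 2\right) = -9 + \left(2 + 2\right) = -9 + 4 = -5$)
$U{\left(J \right)} = 10 + J$ ($U{\left(J \right)} = \left(-5\right) \left(-2\right) + J = 10 + J$)
$- \frac{11051}{-27204} + \frac{U{\left(125 \right)}}{\left(a + 81\right)^{2}} = - \frac{11051}{-27204} + \frac{10 + 125}{\left(-19 + 81\right)^{2}} = \left(-11051\right) \left(- \frac{1}{27204}\right) + \frac{135}{62^{2}} = \frac{11051}{27204} + \frac{135}{3844} = \frac{5769073}{13071522}$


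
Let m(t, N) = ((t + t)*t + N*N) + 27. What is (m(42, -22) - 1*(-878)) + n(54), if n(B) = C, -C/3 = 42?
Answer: 4791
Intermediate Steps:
C = -126 (C = -3*42 = -126)
m(t, N) = 27 + N² + 2*t² (m(t, N) = ((2*t)*t + N²) + 27 = (2*t² + N²) + 27 = (N² + 2*t²) + 27 = 27 + N² + 2*t²)
n(B) = -126
(m(42, -22) - 1*(-878)) + n(54) = ((27 + (-22)² + 2*42²) - 1*(-878)) - 126 = ((27 + 484 + 2*1764) + 878) - 126 = ((27 + 484 + 3528) + 878) - 126 = (4039 + 878) - 126 = 4917 - 126 = 4791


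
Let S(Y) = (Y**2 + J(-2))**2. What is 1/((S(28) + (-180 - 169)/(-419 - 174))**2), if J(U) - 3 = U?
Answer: 351649/133533072913307076 ≈ 2.6334e-12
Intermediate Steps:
J(U) = 3 + U
S(Y) = (1 + Y**2)**2 (S(Y) = (Y**2 + (3 - 2))**2 = (Y**2 + 1)**2 = (1 + Y**2)**2)
1/((S(28) + (-180 - 169)/(-419 - 174))**2) = 1/(((1 + 28**2)**2 + (-180 - 169)/(-419 - 174))**2) = 1/(((1 + 784)**2 - 349/(-593))**2) = 1/((785**2 - 349*(-1/593))**2) = 1/((616225 + 349/593)**2) = 1/((365421774/593)**2) = 1/(133533072913307076/351649) = 351649/133533072913307076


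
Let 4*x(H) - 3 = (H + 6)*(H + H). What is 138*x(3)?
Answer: 3933/2 ≈ 1966.5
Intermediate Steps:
x(H) = 3/4 + H*(6 + H)/2 (x(H) = 3/4 + ((H + 6)*(H + H))/4 = 3/4 + ((6 + H)*(2*H))/4 = 3/4 + (2*H*(6 + H))/4 = 3/4 + H*(6 + H)/2)
138*x(3) = 138*(3/4 + (1/2)*3**2 + 3*3) = 138*(3/4 + (1/2)*9 + 9) = 138*(3/4 + 9/2 + 9) = 138*(57/4) = 3933/2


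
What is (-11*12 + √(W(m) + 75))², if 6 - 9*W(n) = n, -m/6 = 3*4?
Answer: (396 - √753)²/9 ≈ 15093.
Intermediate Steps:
m = -72 (m = -18*4 = -6*12 = -72)
W(n) = ⅔ - n/9
(-11*12 + √(W(m) + 75))² = (-11*12 + √((⅔ - ⅑*(-72)) + 75))² = (-132 + √((⅔ + 8) + 75))² = (-132 + √(26/3 + 75))² = (-132 + √(251/3))² = (-132 + √753/3)²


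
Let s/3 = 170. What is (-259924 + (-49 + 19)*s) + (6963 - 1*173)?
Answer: -268434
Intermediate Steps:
s = 510 (s = 3*170 = 510)
(-259924 + (-49 + 19)*s) + (6963 - 1*173) = (-259924 + (-49 + 19)*510) + (6963 - 1*173) = (-259924 - 30*510) + (6963 - 173) = (-259924 - 15300) + 6790 = -275224 + 6790 = -268434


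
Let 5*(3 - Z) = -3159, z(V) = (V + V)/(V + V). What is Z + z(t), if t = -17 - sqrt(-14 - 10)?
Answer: 3179/5 ≈ 635.80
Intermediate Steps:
t = -17 - 2*I*sqrt(6) (t = -17 - sqrt(-24) = -17 - 2*I*sqrt(6) ≈ -17.0 - 4.899*I)
z(V) = 1 (z(V) = (2*V)/((2*V)) = (2*V)*(1/(2*V)) = 1)
Z = 3174/5 (Z = 3 - 1/5*(-3159) = 3 + 3159/5 = 3174/5 ≈ 634.80)
Z + z(t) = 3174/5 + 1 = 3179/5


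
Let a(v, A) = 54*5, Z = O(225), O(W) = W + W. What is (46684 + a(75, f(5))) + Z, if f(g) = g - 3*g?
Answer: 47404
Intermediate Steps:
O(W) = 2*W
f(g) = -2*g
Z = 450 (Z = 2*225 = 450)
a(v, A) = 270
(46684 + a(75, f(5))) + Z = (46684 + 270) + 450 = 46954 + 450 = 47404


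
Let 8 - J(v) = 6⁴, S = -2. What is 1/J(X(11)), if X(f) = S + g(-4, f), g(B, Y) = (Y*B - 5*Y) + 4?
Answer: -1/1288 ≈ -0.00077640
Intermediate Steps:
g(B, Y) = 4 - 5*Y + B*Y (g(B, Y) = (B*Y - 5*Y) + 4 = (-5*Y + B*Y) + 4 = 4 - 5*Y + B*Y)
X(f) = 2 - 9*f (X(f) = -2 + (4 - 5*f - 4*f) = -2 + (4 - 9*f) = 2 - 9*f)
J(v) = -1288 (J(v) = 8 - 1*6⁴ = 8 - 1*1296 = 8 - 1296 = -1288)
1/J(X(11)) = 1/(-1288) = -1/1288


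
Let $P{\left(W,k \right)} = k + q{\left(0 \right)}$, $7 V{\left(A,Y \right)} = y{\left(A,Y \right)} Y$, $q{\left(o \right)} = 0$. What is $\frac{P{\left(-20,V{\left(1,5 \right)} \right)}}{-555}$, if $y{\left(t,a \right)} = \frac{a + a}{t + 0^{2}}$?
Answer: $- \frac{10}{777} \approx -0.01287$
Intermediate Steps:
$y{\left(t,a \right)} = \frac{2 a}{t}$ ($y{\left(t,a \right)} = \frac{2 a}{t + 0} = \frac{2 a}{t}$)
$V{\left(A,Y \right)} = \frac{2 Y^{2}}{7 A}$ ($V{\left(A,Y \right)} = \frac{\frac{2 Y}{A} Y}{7} = \frac{2 \frac{1}{A} Y^{2}}{7} = \frac{2 Y^{2}}{7 A}$)
$P{\left(W,k \right)} = k$ ($P{\left(W,k \right)} = k + 0 = k$)
$\frac{P{\left(-20,V{\left(1,5 \right)} \right)}}{-555} = \frac{\frac{2}{7} \cdot 1^{-1} \cdot 5^{2}}{-555} = \frac{2}{7} \cdot 1 \cdot 25 \left(- \frac{1}{555}\right) = \frac{50}{7} \left(- \frac{1}{555}\right) = - \frac{10}{777}$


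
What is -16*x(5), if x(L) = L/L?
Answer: -16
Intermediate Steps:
x(L) = 1
-16*x(5) = -16*1 = -16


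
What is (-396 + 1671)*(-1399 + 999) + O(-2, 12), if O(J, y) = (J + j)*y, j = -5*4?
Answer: -510264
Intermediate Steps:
j = -20
O(J, y) = y*(-20 + J) (O(J, y) = (J - 20)*y = (-20 + J)*y = y*(-20 + J))
(-396 + 1671)*(-1399 + 999) + O(-2, 12) = (-396 + 1671)*(-1399 + 999) + 12*(-20 - 2) = 1275*(-400) + 12*(-22) = -510000 - 264 = -510264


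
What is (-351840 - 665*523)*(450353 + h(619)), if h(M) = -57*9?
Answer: -314723808400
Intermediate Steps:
h(M) = -513
(-351840 - 665*523)*(450353 + h(619)) = (-351840 - 665*523)*(450353 - 513) = (-351840 - 347795)*449840 = -699635*449840 = -314723808400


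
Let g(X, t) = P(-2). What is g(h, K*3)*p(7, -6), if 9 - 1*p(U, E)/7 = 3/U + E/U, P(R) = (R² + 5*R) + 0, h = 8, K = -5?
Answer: -396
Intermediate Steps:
P(R) = R² + 5*R
g(X, t) = -6 (g(X, t) = -2*(5 - 2) = -2*3 = -6)
p(U, E) = 63 - 21/U - 7*E/U (p(U, E) = 63 - 7*(3/U + E/U) = 63 + (-21/U - 7*E/U) = 63 - 21/U - 7*E/U)
g(h, K*3)*p(7, -6) = -42*(-3 - 1*(-6) + 9*7)/7 = -42*(-3 + 6 + 63)/7 = -42*66/7 = -6*66 = -396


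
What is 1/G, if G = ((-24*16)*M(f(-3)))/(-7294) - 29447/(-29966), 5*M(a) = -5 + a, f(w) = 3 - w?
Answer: 546430010/542719517 ≈ 1.0068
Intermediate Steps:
M(a) = -1 + a/5 (M(a) = (-5 + a)/5 = -1 + a/5)
G = 542719517/546430010 (G = ((-24*16)*(-1 + (3 - 1*(-3))/5))/(-7294) - 29447/(-29966) = -384*(-1 + (3 + 3)/5)*(-1/7294) - 29447*(-1/29966) = -384*(-1 + (⅕)*6)*(-1/7294) + 29447/29966 = -384*(-1 + 6/5)*(-1/7294) + 29447/29966 = -384*⅕*(-1/7294) + 29447/29966 = -384/5*(-1/7294) + 29447/29966 = 192/18235 + 29447/29966 = 542719517/546430010 ≈ 0.99321)
1/G = 1/(542719517/546430010) = 546430010/542719517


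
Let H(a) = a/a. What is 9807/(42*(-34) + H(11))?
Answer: -9807/1427 ≈ -6.8725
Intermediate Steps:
H(a) = 1
9807/(42*(-34) + H(11)) = 9807/(42*(-34) + 1) = 9807/(-1428 + 1) = 9807/(-1427) = 9807*(-1/1427) = -9807/1427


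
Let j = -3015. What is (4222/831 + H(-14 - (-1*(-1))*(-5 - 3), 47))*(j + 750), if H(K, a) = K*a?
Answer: 173740600/277 ≈ 6.2722e+5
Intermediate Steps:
(4222/831 + H(-14 - (-1*(-1))*(-5 - 3), 47))*(j + 750) = (4222/831 + (-14 - (-1*(-1))*(-5 - 3))*47)*(-3015 + 750) = (4222*(1/831) + (-14 - (-8))*47)*(-2265) = (4222/831 + (-14 - 1*(-8))*47)*(-2265) = (4222/831 + (-14 + 8)*47)*(-2265) = (4222/831 - 6*47)*(-2265) = (4222/831 - 282)*(-2265) = -230120/831*(-2265) = 173740600/277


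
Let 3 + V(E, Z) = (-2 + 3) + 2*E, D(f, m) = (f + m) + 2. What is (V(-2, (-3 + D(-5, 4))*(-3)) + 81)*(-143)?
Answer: -10725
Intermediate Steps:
D(f, m) = 2 + f + m
V(E, Z) = -2 + 2*E (V(E, Z) = -3 + ((-2 + 3) + 2*E) = -3 + (1 + 2*E) = -2 + 2*E)
(V(-2, (-3 + D(-5, 4))*(-3)) + 81)*(-143) = ((-2 + 2*(-2)) + 81)*(-143) = ((-2 - 4) + 81)*(-143) = (-6 + 81)*(-143) = 75*(-143) = -10725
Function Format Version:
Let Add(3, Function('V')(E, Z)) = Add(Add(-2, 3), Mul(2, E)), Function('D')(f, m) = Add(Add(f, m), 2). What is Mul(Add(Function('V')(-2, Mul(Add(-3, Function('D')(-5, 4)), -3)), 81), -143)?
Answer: -10725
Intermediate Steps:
Function('D')(f, m) = Add(2, f, m)
Function('V')(E, Z) = Add(-2, Mul(2, E)) (Function('V')(E, Z) = Add(-3, Add(Add(-2, 3), Mul(2, E))) = Add(-3, Add(1, Mul(2, E))) = Add(-2, Mul(2, E)))
Mul(Add(Function('V')(-2, Mul(Add(-3, Function('D')(-5, 4)), -3)), 81), -143) = Mul(Add(Add(-2, Mul(2, -2)), 81), -143) = Mul(Add(Add(-2, -4), 81), -143) = Mul(Add(-6, 81), -143) = Mul(75, -143) = -10725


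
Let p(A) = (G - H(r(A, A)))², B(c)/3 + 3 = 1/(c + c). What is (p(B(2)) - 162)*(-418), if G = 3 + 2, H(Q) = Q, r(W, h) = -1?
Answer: 52668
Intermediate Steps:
G = 5
B(c) = -9 + 3/(2*c) (B(c) = -9 + 3/(c + c) = -9 + 3/((2*c)) = -9 + 3*(1/(2*c)) = -9 + 3/(2*c))
p(A) = 36 (p(A) = (5 - 1*(-1))² = (5 + 1)² = 6² = 36)
(p(B(2)) - 162)*(-418) = (36 - 162)*(-418) = -126*(-418) = 52668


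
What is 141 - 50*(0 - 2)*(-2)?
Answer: -59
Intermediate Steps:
141 - 50*(0 - 2)*(-2) = 141 - (-100)*(-2) = 141 - 50*4 = 141 - 200 = -59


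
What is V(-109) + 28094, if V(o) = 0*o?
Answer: 28094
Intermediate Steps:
V(o) = 0
V(-109) + 28094 = 0 + 28094 = 28094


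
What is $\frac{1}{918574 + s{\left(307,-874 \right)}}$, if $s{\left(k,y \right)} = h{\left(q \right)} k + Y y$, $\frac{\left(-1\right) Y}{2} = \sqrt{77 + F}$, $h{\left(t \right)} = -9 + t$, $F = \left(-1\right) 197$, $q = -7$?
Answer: $\frac{152277}{139190818454} - \frac{874 i \sqrt{30}}{208786227681} \approx 1.094 \cdot 10^{-6} - 2.2928 \cdot 10^{-8} i$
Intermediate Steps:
$F = -197$
$Y = - 4 i \sqrt{30}$ ($Y = - 2 \sqrt{77 - 197} = - 2 \sqrt{-120} = - 2 \cdot 2 i \sqrt{30} = - 4 i \sqrt{30} \approx - 21.909 i$)
$s{\left(k,y \right)} = - 16 k - 4 i y \sqrt{30}$ ($s{\left(k,y \right)} = \left(-9 - 7\right) k + - 4 i \sqrt{30} y = - 16 k - 4 i y \sqrt{30}$)
$\frac{1}{918574 + s{\left(307,-874 \right)}} = \frac{1}{918574 - \left(4912 + 4 i \left(-874\right) \sqrt{30}\right)} = \frac{1}{918574 - \left(4912 - 3496 i \sqrt{30}\right)} = \frac{1}{913662 + 3496 i \sqrt{30}}$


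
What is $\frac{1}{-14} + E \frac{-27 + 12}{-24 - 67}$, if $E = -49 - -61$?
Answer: $\frac{347}{182} \approx 1.9066$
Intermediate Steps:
$E = 12$ ($E = -49 + 61 = 12$)
$\frac{1}{-14} + E \frac{-27 + 12}{-24 - 67} = \frac{1}{-14} + 12 \frac{-27 + 12}{-24 - 67} = - \frac{1}{14} + 12 \left(- \frac{15}{-91}\right) = - \frac{1}{14} + 12 \left(\left(-15\right) \left(- \frac{1}{91}\right)\right) = - \frac{1}{14} + 12 \cdot \frac{15}{91} = - \frac{1}{14} + \frac{180}{91} = \frac{347}{182}$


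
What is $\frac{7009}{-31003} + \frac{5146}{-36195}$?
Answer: $- \frac{9610051}{26096595} \approx -0.36825$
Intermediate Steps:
$\frac{7009}{-31003} + \frac{5146}{-36195} = 7009 \left(- \frac{1}{31003}\right) + 5146 \left(- \frac{1}{36195}\right) = - \frac{163}{721} - \frac{5146}{36195} = - \frac{9610051}{26096595}$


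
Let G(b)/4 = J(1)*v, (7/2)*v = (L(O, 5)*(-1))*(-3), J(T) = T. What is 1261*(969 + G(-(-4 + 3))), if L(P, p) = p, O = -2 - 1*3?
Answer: 8704683/7 ≈ 1.2435e+6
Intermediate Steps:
O = -5 (O = -2 - 3 = -5)
v = 30/7 (v = 2*((5*(-1))*(-3))/7 = 2*(-5*(-3))/7 = (2/7)*15 = 30/7 ≈ 4.2857)
G(b) = 120/7 (G(b) = 4*(1*(30/7)) = 4*(30/7) = 120/7)
1261*(969 + G(-(-4 + 3))) = 1261*(969 + 120/7) = 1261*(6903/7) = 8704683/7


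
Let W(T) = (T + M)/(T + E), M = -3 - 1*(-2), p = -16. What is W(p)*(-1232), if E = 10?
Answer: -10472/3 ≈ -3490.7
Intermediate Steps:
M = -1 (M = -3 + 2 = -1)
W(T) = (-1 + T)/(10 + T) (W(T) = (T - 1)/(T + 10) = (-1 + T)/(10 + T))
W(p)*(-1232) = ((-1 - 16)/(10 - 16))*(-1232) = (-17/(-6))*(-1232) = -⅙*(-17)*(-1232) = (17/6)*(-1232) = -10472/3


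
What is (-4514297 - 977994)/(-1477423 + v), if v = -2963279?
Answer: 784613/634386 ≈ 1.2368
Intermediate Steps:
(-4514297 - 977994)/(-1477423 + v) = (-4514297 - 977994)/(-1477423 - 2963279) = -5492291/(-4440702) = -5492291*(-1/4440702) = 784613/634386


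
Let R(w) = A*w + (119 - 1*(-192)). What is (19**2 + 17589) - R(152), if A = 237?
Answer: -18385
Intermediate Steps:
R(w) = 311 + 237*w (R(w) = 237*w + (119 - 1*(-192)) = 237*w + (119 + 192) = 237*w + 311 = 311 + 237*w)
(19**2 + 17589) - R(152) = (19**2 + 17589) - (311 + 237*152) = (361 + 17589) - (311 + 36024) = 17950 - 1*36335 = 17950 - 36335 = -18385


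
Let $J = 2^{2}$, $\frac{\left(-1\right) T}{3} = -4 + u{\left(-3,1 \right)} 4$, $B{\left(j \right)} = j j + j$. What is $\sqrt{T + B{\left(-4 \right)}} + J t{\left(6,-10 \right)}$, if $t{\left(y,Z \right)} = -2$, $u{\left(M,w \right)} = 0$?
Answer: $-8 + 2 \sqrt{6} \approx -3.101$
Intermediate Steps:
$B{\left(j \right)} = j + j^{2}$ ($B{\left(j \right)} = j^{2} + j = j + j^{2}$)
$T = 12$ ($T = - 3 \left(-4 + 0 \cdot 4\right) = - 3 \left(-4 + 0\right) = \left(-3\right) \left(-4\right) = 12$)
$J = 4$
$\sqrt{T + B{\left(-4 \right)}} + J t{\left(6,-10 \right)} = \sqrt{12 - 4 \left(1 - 4\right)} + 4 \left(-2\right) = \sqrt{12 - -12} - 8 = \sqrt{12 + 12} - 8 = \sqrt{24} - 8 = 2 \sqrt{6} - 8 = -8 + 2 \sqrt{6}$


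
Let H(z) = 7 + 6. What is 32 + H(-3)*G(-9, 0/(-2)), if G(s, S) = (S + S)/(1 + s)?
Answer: 32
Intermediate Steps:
H(z) = 13
G(s, S) = 2*S/(1 + s) (G(s, S) = (2*S)/(1 + s) = 2*S/(1 + s))
32 + H(-3)*G(-9, 0/(-2)) = 32 + 13*(2*(0/(-2))/(1 - 9)) = 32 + 13*(2*(0*(-1/2))/(-8)) = 32 + 13*(2*0*(-1/8)) = 32 + 13*0 = 32 + 0 = 32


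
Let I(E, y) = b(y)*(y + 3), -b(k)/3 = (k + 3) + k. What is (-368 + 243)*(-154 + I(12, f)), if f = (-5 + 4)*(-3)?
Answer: 39500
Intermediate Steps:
b(k) = -9 - 6*k (b(k) = -3*((k + 3) + k) = -3*((3 + k) + k) = -3*(3 + 2*k) = -9 - 6*k)
f = 3 (f = -1*(-3) = 3)
I(E, y) = (-9 - 6*y)*(3 + y) (I(E, y) = (-9 - 6*y)*(y + 3) = (-9 - 6*y)*(3 + y))
(-368 + 243)*(-154 + I(12, f)) = (-368 + 243)*(-154 - 3*(3 + 3)*(3 + 2*3)) = -125*(-154 - 3*6*(3 + 6)) = -125*(-154 - 3*6*9) = -125*(-154 - 162) = -125*(-316) = 39500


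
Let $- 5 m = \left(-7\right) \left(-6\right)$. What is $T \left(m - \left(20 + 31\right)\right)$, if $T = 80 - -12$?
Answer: $- \frac{27324}{5} \approx -5464.8$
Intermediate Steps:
$m = - \frac{42}{5}$ ($m = - \frac{\left(-7\right) \left(-6\right)}{5} = \left(- \frac{1}{5}\right) 42 = - \frac{42}{5} \approx -8.4$)
$T = 92$ ($T = 80 + 12 = 92$)
$T \left(m - \left(20 + 31\right)\right) = 92 \left(- \frac{42}{5} - \left(20 + 31\right)\right) = 92 \left(- \frac{42}{5} + \left(4 - \left(24 + 31\right)\right)\right) = 92 \left(- \frac{42}{5} + \left(4 - 55\right)\right) = 92 \left(- \frac{42}{5} - 51\right) = 92 \left(- \frac{297}{5}\right) = - \frac{27324}{5}$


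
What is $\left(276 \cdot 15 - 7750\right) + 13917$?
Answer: $10307$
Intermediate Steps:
$\left(276 \cdot 15 - 7750\right) + 13917 = \left(4140 - 7750\right) + 13917 = -3610 + 13917 = 10307$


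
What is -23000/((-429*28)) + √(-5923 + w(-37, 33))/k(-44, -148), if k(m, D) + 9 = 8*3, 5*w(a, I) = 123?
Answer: 5750/3003 + 2*I*√36865/75 ≈ 1.9148 + 5.1201*I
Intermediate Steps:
w(a, I) = 123/5 (w(a, I) = (⅕)*123 = 123/5)
k(m, D) = 15 (k(m, D) = -9 + 8*3 = -9 + 24 = 15)
-23000/((-429*28)) + √(-5923 + w(-37, 33))/k(-44, -148) = -23000/((-429*28)) + √(-5923 + 123/5)/15 = -23000/(-12012) + √(-29492/5)*(1/15) = -23000*(-1/12012) + (2*I*√36865/5)*(1/15) = 5750/3003 + 2*I*√36865/75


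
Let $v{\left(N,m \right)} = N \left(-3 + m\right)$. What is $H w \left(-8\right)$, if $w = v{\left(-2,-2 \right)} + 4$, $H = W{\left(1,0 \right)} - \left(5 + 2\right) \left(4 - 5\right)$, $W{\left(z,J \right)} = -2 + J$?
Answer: $-560$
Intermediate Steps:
$H = 5$ ($H = \left(-2 + 0\right) - \left(5 + 2\right) \left(4 - 5\right) = -2 - 7 \left(-1\right) = -2 - -7 = -2 + 7 = 5$)
$w = 14$ ($w = - 2 \left(-3 - 2\right) + 4 = \left(-2\right) \left(-5\right) + 4 = 10 + 4 = 14$)
$H w \left(-8\right) = 5 \cdot 14 \left(-8\right) = 70 \left(-8\right) = -560$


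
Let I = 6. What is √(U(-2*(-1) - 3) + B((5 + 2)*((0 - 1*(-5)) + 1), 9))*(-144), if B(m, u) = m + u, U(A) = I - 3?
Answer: -432*√6 ≈ -1058.2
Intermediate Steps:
U(A) = 3 (U(A) = 6 - 3 = 3)
√(U(-2*(-1) - 3) + B((5 + 2)*((0 - 1*(-5)) + 1), 9))*(-144) = √(3 + ((5 + 2)*((0 - 1*(-5)) + 1) + 9))*(-144) = √(3 + (7*((0 + 5) + 1) + 9))*(-144) = √(3 + (7*(5 + 1) + 9))*(-144) = √(3 + (7*6 + 9))*(-144) = √(3 + (42 + 9))*(-144) = √(3 + 51)*(-144) = √54*(-144) = (3*√6)*(-144) = -432*√6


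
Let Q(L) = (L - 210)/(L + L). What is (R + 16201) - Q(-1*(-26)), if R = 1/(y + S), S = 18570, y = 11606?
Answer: 6356845997/392288 ≈ 16205.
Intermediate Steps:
Q(L) = (-210 + L)/(2*L) (Q(L) = (-210 + L)/((2*L)) = (-210 + L)*(1/(2*L)) = (-210 + L)/(2*L))
R = 1/30176 (R = 1/(11606 + 18570) = 1/30176 ≈ 3.3139e-5)
(R + 16201) - Q(-1*(-26)) = (1/30176 + 16201) - (-210 - 1*(-26))/(2*((-1*(-26)))) = 488881377/30176 - (-210 + 26)/(2*26) = 488881377/30176 - (-184)/(2*26) = 488881377/30176 - 1*(-46/13) = 488881377/30176 + 46/13 = 6356845997/392288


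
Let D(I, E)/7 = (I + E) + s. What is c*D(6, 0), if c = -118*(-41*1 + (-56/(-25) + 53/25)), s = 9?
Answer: 2269848/5 ≈ 4.5397e+5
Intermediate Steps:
D(I, E) = 63 + 7*E + 7*I (D(I, E) = 7*((I + E) + 9) = 7*((E + I) + 9) = 7*(9 + E + I) = 63 + 7*E + 7*I)
c = 108088/25 (c = -118*(-41 + (-56*(-1/25) + 53*(1/25))) = -118*(-41 + (56/25 + 53/25)) = -118*(-41 + 109/25) = -118*(-916/25) = 108088/25 ≈ 4323.5)
c*D(6, 0) = 108088*(63 + 7*0 + 7*6)/25 = 108088*(63 + 0 + 42)/25 = (108088/25)*105 = 2269848/5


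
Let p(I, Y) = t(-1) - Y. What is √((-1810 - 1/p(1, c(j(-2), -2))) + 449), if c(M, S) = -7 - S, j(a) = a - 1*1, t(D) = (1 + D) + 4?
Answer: 35*I*√10/3 ≈ 36.893*I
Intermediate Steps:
t(D) = 5 + D
j(a) = -1 + a (j(a) = a - 1 = -1 + a)
p(I, Y) = 4 - Y (p(I, Y) = (5 - 1) - Y = 4 - Y)
√((-1810 - 1/p(1, c(j(-2), -2))) + 449) = √((-1810 - 1/(4 - (-7 - 1*(-2)))) + 449) = √((-1810 - 1/(4 - (-7 + 2))) + 449) = √((-1810 - 1/(4 - 1*(-5))) + 449) = √((-1810 - 1/(4 + 5)) + 449) = √((-1810 - 1/9) + 449) = √((-1810 - 1*⅑) + 449) = √((-1810 - ⅑) + 449) = √(-16291/9 + 449) = √(-12250/9) = 35*I*√10/3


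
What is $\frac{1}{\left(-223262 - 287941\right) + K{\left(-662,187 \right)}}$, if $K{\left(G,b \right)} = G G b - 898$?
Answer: $\frac{1}{81439527} \approx 1.2279 \cdot 10^{-8}$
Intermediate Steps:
$K{\left(G,b \right)} = -898 + b G^{2}$ ($K{\left(G,b \right)} = G^{2} b - 898 = b G^{2} - 898 = -898 + b G^{2}$)
$\frac{1}{\left(-223262 - 287941\right) + K{\left(-662,187 \right)}} = \frac{1}{\left(-223262 - 287941\right) - \left(898 - 187 \left(-662\right)^{2}\right)} = \frac{1}{-511203 + \left(-898 + 187 \cdot 438244\right)} = \frac{1}{-511203 + \left(-898 + 81951628\right)} = \frac{1}{-511203 + 81950730} = \frac{1}{81439527}$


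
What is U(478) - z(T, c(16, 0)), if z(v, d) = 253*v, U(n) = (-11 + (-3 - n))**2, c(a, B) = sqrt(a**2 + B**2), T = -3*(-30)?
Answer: 219294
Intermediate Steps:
T = 90
c(a, B) = sqrt(B**2 + a**2)
U(n) = (-14 - n)**2
U(478) - z(T, c(16, 0)) = (14 + 478)**2 - 253*90 = 492**2 - 1*22770 = 242064 - 22770 = 219294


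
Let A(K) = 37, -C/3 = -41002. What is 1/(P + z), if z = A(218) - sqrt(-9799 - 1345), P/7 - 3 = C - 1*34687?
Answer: 618291/382283771825 + 2*I*sqrt(2786)/382283771825 ≈ 1.6174e-6 + 2.7614e-10*I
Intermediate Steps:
C = 123006 (C = -3*(-41002) = 123006)
P = 618254 (P = 21 + 7*(123006 - 1*34687) = 21 + 7*(123006 - 34687) = 21 + 7*88319 = 21 + 618233 = 618254)
z = 37 - 2*I*sqrt(2786) (z = 37 - sqrt(-9799 - 1345) = 37 - sqrt(-11144) = 37 - 2*I*sqrt(2786) ≈ 37.0 - 105.57*I)
1/(P + z) = 1/(618254 + (37 - 2*I*sqrt(2786))) = 1/(618291 - 2*I*sqrt(2786))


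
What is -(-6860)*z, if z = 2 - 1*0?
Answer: 13720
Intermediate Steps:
z = 2 (z = 2 + 0 = 2)
-(-6860)*z = -(-6860)*2 = -980*(-14) = 13720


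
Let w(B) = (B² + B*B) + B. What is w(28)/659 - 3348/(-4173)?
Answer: 2955480/916669 ≈ 3.2242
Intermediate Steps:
w(B) = B + 2*B² (w(B) = (B² + B²) + B = 2*B² + B = B + 2*B²)
w(28)/659 - 3348/(-4173) = (28*(1 + 2*28))/659 - 3348/(-4173) = (28*(1 + 56))*(1/659) - 3348*(-1/4173) = (28*57)*(1/659) + 1116/1391 = 1596*(1/659) + 1116/1391 = 1596/659 + 1116/1391 = 2955480/916669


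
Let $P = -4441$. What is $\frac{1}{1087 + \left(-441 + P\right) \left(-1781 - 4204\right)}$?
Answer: $\frac{1}{29219857} \approx 3.4223 \cdot 10^{-8}$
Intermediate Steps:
$\frac{1}{1087 + \left(-441 + P\right) \left(-1781 - 4204\right)} = \frac{1}{1087 + \left(-441 - 4441\right) \left(-1781 - 4204\right)} = \frac{1}{1087 - -29218770} = \frac{1}{1087 + 29218770} = \frac{1}{29219857}$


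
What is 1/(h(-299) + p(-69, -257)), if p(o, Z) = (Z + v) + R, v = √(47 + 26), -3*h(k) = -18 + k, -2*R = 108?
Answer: -1848/378799 - 9*√73/378799 ≈ -0.0050816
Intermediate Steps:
R = -54 (R = -½*108 = -54)
h(k) = 6 - k/3 (h(k) = -(-18 + k)/3 = 6 - k/3)
v = √73 ≈ 8.5440
p(o, Z) = -54 + Z + √73 (p(o, Z) = (Z + √73) - 54 = -54 + Z + √73)
1/(h(-299) + p(-69, -257)) = 1/((6 - ⅓*(-299)) + (-54 - 257 + √73)) = 1/((6 + 299/3) + (-311 + √73)) = 1/(317/3 + (-311 + √73)) = 1/(-616/3 + √73)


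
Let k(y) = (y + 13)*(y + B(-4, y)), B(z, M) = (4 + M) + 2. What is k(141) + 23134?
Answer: 67486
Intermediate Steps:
B(z, M) = 6 + M
k(y) = (6 + 2*y)*(13 + y) (k(y) = (y + 13)*(y + (6 + y)) = (13 + y)*(6 + 2*y) = (6 + 2*y)*(13 + y))
k(141) + 23134 = (78 + 2*141**2 + 32*141) + 23134 = (78 + 2*19881 + 4512) + 23134 = (78 + 39762 + 4512) + 23134 = 44352 + 23134 = 67486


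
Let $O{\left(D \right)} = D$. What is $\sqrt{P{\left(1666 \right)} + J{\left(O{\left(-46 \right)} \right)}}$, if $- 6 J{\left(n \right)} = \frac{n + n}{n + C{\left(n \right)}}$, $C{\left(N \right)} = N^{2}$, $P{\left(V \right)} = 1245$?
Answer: $\frac{2 \sqrt{630285}}{45} \approx 35.285$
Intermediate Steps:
$J{\left(n \right)} = - \frac{n}{3 \left(n + n^{2}\right)}$ ($J{\left(n \right)} = - \frac{\left(n + n\right) \frac{1}{n + n^{2}}}{6} = - \frac{2 n \frac{1}{n + n^{2}}}{6} = - \frac{n}{3 \left(n + n^{2}\right)}$)
$\sqrt{P{\left(1666 \right)} + J{\left(O{\left(-46 \right)} \right)}} = \sqrt{1245 - \frac{1}{3 + 3 \left(-46\right)}} = \sqrt{1245 - \frac{1}{3 - 138}} = \sqrt{1245 - \frac{1}{-135}} = \sqrt{1245 - - \frac{1}{135}} = \sqrt{1245 + \frac{1}{135}} = \sqrt{\frac{168076}{135}} = \frac{2 \sqrt{630285}}{45}$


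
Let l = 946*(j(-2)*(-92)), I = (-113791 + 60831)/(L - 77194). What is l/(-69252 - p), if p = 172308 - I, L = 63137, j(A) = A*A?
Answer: 611704412/424444495 ≈ 1.4412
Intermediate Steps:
j(A) = A²
I = 52960/14057 (I = (-113791 + 60831)/(63137 - 77194) = -52960/(-14057) = -52960*(-1/14057) = 52960/14057 ≈ 3.7675)
l = -348128 (l = 946*((-2)²*(-92)) = 946*(4*(-92)) = 946*(-368) = -348128)
p = 2422080596/14057 (p = 172308 - 1*52960/14057 = 172308 - 52960/14057 = 2422080596/14057 ≈ 1.7230e+5)
l/(-69252 - p) = -348128/(-69252 - 1*2422080596/14057) = -348128/(-69252 - 2422080596/14057) = -348128/(-3395555960/14057) = -348128*(-14057/3395555960) = 611704412/424444495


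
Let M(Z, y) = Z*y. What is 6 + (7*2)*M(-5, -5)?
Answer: 356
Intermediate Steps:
6 + (7*2)*M(-5, -5) = 6 + (7*2)*(-5*(-5)) = 6 + 14*25 = 6 + 350 = 356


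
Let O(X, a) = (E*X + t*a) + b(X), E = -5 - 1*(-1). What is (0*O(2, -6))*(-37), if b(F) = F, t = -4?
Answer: 0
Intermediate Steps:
E = -4 (E = -5 + 1 = -4)
O(X, a) = -4*a - 3*X (O(X, a) = (-4*X - 4*a) + X = -4*a - 3*X)
(0*O(2, -6))*(-37) = (0*(-4*(-6) - 3*2))*(-37) = (0*(24 - 6))*(-37) = (0*18)*(-37) = 0*(-37) = 0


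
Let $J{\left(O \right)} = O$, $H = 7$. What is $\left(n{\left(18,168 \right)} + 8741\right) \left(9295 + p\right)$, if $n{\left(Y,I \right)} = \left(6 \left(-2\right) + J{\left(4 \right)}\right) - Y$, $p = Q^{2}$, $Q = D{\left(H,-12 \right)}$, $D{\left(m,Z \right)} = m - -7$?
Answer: $82714065$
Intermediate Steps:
$D{\left(m,Z \right)} = 7 + m$ ($D{\left(m,Z \right)} = m + 7 = 7 + m$)
$Q = 14$ ($Q = 7 + 7 = 14$)
$p = 196$ ($p = 14^{2} = 196$)
$n{\left(Y,I \right)} = -8 - Y$ ($n{\left(Y,I \right)} = \left(6 \left(-2\right) + 4\right) - Y = \left(-12 + 4\right) - Y = -8 - Y$)
$\left(n{\left(18,168 \right)} + 8741\right) \left(9295 + p\right) = \left(\left(-8 - 18\right) + 8741\right) \left(9295 + 196\right) = \left(\left(-8 - 18\right) + 8741\right) 9491 = \left(-26 + 8741\right) 9491 = 8715 \cdot 9491 = 82714065$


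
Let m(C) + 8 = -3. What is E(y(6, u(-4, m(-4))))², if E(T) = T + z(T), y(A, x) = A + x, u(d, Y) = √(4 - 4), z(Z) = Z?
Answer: 144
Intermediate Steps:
m(C) = -11 (m(C) = -8 - 3 = -11)
u(d, Y) = 0 (u(d, Y) = √0 = 0)
E(T) = 2*T (E(T) = T + T = 2*T)
E(y(6, u(-4, m(-4))))² = (2*(6 + 0))² = (2*6)² = 12² = 144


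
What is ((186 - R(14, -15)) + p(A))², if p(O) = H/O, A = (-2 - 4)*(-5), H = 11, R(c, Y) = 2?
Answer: 30591961/900 ≈ 33991.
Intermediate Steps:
A = 30 (A = -6*(-5) = 30)
p(O) = 11/O
((186 - R(14, -15)) + p(A))² = ((186 - 1*2) + 11/30)² = ((186 - 2) + 11*(1/30))² = (184 + 11/30)² = (5531/30)² = 30591961/900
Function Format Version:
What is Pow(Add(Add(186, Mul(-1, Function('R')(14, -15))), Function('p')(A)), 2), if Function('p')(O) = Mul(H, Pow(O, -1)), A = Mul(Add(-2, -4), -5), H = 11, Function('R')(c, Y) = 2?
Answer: Rational(30591961, 900) ≈ 33991.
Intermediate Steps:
A = 30 (A = Mul(-6, -5) = 30)
Function('p')(O) = Mul(11, Pow(O, -1))
Pow(Add(Add(186, Mul(-1, Function('R')(14, -15))), Function('p')(A)), 2) = Pow(Add(Add(186, Mul(-1, 2)), Mul(11, Pow(30, -1))), 2) = Pow(Add(Add(186, -2), Mul(11, Rational(1, 30))), 2) = Pow(Add(184, Rational(11, 30)), 2) = Pow(Rational(5531, 30), 2) = Rational(30591961, 900)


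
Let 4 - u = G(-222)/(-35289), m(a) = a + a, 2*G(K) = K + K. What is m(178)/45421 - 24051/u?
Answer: -12850125276205/2133787738 ≈ -6022.2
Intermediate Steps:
G(K) = K (G(K) = (K + K)/2 = (2*K)/2 = K)
m(a) = 2*a
u = 46978/11763 (u = 4 - (-222)/(-35289) = 4 - (-222)*(-1)/35289 = 4 - 1*74/11763 = 4 - 74/11763 = 46978/11763 ≈ 3.9937)
m(178)/45421 - 24051/u = (2*178)/45421 - 24051/46978/11763 = 356*(1/45421) - 24051*11763/46978 = 356/45421 - 282911913/46978 = -12850125276205/2133787738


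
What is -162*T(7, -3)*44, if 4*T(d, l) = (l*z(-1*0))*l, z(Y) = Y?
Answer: 0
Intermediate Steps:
T(d, l) = 0 (T(d, l) = ((l*(-1*0))*l)/4 = ((l*0)*l)/4 = (0*l)/4 = (¼)*0 = 0)
-162*T(7, -3)*44 = -162*0*44 = 0*44 = 0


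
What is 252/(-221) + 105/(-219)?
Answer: -26131/16133 ≈ -1.6197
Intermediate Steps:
252/(-221) + 105/(-219) = 252*(-1/221) + 105*(-1/219) = -252/221 - 35/73 = -26131/16133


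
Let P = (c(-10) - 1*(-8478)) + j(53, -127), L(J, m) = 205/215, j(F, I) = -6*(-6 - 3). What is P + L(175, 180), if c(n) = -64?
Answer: 364165/43 ≈ 8469.0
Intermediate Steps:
j(F, I) = 54 (j(F, I) = -6*(-9) = 54)
L(J, m) = 41/43 (L(J, m) = 205*(1/215) = 41/43)
P = 8468 (P = (-64 - 1*(-8478)) + 54 = (-64 + 8478) + 54 = 8414 + 54 = 8468)
P + L(175, 180) = 8468 + 41/43 = 364165/43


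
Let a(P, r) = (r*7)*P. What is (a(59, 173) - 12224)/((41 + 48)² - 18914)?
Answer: -59225/10993 ≈ -5.3875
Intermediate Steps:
a(P, r) = 7*P*r (a(P, r) = (7*r)*P = 7*P*r)
(a(59, 173) - 12224)/((41 + 48)² - 18914) = (7*59*173 - 12224)/((41 + 48)² - 18914) = (71449 - 12224)/(89² - 18914) = 59225/(7921 - 18914) = 59225/(-10993) = 59225*(-1/10993) = -59225/10993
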